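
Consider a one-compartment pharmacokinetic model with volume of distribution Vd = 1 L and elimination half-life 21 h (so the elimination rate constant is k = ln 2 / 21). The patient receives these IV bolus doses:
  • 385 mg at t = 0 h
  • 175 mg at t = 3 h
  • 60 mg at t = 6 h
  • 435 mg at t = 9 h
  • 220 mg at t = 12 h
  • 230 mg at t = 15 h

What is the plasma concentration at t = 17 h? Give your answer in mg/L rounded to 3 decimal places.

1107.531 mg/L

k = ln 2 / 21 = 0.03301 per h
Dose 1 (385 mg at t=0 h): 385·exp(−0.03301·17) = 219.670 mg/L
Dose 2 (175 mg at t=3 h): 175·exp(−0.03301·14) = 110.243 mg/L
Dose 3 (60 mg at t=6 h): 60·exp(−0.03301·11) = 41.732 mg/L
Dose 4 (435 mg at t=9 h): 435·exp(−0.03301·8) = 334.050 mg/L
Dose 5 (220 mg at t=12 h): 220·exp(−0.03301·5) = 186.530 mg/L
Dose 6 (230 mg at t=15 h): 230·exp(−0.03301·2) = 215.307 mg/L
C(17) = 219.670 + 110.243 + 41.732 + 334.050 + 186.530 + 215.307 = 1107.531 mg/L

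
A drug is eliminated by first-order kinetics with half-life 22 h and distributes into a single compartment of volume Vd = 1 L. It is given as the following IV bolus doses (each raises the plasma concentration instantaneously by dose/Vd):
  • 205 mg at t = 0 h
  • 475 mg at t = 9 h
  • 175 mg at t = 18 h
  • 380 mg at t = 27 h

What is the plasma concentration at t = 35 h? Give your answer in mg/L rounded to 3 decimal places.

k = ln 2 / 22 = 0.03151 per h
Dose 1 (205 mg at t=0 h): 205·exp(−0.03151·35) = 68.052 mg/L
Dose 2 (475 mg at t=9 h): 475·exp(−0.03151·26) = 209.378 mg/L
Dose 3 (175 mg at t=18 h): 175·exp(−0.03151·17) = 102.429 mg/L
Dose 4 (380 mg at t=27 h): 380·exp(−0.03151·8) = 295.337 mg/L
C(35) = 68.052 + 209.378 + 102.429 + 295.337 = 675.197 mg/L

675.197 mg/L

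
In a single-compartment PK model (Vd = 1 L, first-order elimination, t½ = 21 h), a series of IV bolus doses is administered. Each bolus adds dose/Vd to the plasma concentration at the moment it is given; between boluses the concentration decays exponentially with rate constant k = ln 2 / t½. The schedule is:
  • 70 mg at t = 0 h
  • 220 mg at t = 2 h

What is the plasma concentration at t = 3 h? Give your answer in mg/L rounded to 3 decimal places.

k = ln 2 / 21 = 0.03301 per h
Dose 1 (70 mg at t=0 h): 70·exp(−0.03301·3) = 63.401 mg/L
Dose 2 (220 mg at t=2 h): 220·exp(−0.03301·1) = 212.857 mg/L
C(3) = 63.401 + 212.857 = 276.258 mg/L

276.258 mg/L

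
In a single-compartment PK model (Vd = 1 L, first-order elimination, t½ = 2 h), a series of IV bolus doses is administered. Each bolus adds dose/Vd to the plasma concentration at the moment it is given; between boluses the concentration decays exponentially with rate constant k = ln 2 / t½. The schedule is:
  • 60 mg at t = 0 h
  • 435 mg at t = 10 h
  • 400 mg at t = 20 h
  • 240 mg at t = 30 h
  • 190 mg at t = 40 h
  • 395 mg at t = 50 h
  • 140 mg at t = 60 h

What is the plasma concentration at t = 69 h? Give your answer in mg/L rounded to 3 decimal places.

k = ln 2 / 2 = 0.34657 per h
Dose 1 (60 mg at t=0 h): 60·exp(−0.34657·69) = 0.000 mg/L
Dose 2 (435 mg at t=10 h): 435·exp(−0.34657·59) = 0.000 mg/L
Dose 3 (400 mg at t=20 h): 400·exp(−0.34657·49) = 0.000 mg/L
Dose 4 (240 mg at t=30 h): 240·exp(−0.34657·39) = 0.000 mg/L
Dose 5 (190 mg at t=40 h): 190·exp(−0.34657·29) = 0.008 mg/L
Dose 6 (395 mg at t=50 h): 395·exp(−0.34657·19) = 0.546 mg/L
Dose 7 (140 mg at t=60 h): 140·exp(−0.34657·9) = 6.187 mg/L
C(69) = 0.000 + 0.000 + 0.000 + 0.000 + 0.008 + 0.546 + 6.187 = 6.741 mg/L

6.741 mg/L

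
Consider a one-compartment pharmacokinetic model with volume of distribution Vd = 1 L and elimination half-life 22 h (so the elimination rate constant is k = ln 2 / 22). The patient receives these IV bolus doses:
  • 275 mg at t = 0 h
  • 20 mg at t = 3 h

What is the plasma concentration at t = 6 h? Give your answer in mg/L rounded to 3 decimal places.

245.828 mg/L

k = ln 2 / 22 = 0.03151 per h
Dose 1 (275 mg at t=0 h): 275·exp(−0.03151·6) = 227.632 mg/L
Dose 2 (20 mg at t=3 h): 20·exp(−0.03151·3) = 18.196 mg/L
C(6) = 227.632 + 18.196 = 245.828 mg/L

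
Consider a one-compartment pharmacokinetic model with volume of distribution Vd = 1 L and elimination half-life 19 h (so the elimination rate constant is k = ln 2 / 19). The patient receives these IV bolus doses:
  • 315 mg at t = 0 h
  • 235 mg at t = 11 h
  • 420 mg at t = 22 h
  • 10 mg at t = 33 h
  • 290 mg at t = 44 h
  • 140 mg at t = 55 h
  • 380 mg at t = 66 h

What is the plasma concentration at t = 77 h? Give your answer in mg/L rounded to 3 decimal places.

k = ln 2 / 19 = 0.03648 per h
Dose 1 (315 mg at t=0 h): 315·exp(−0.03648·77) = 18.982 mg/L
Dose 2 (235 mg at t=11 h): 235·exp(−0.03648·66) = 21.154 mg/L
Dose 3 (420 mg at t=22 h): 420·exp(−0.03648·55) = 56.474 mg/L
Dose 4 (10 mg at t=33 h): 10·exp(−0.03648·44) = 2.009 mg/L
Dose 5 (290 mg at t=44 h): 290·exp(−0.03648·33) = 87.007 mg/L
Dose 6 (140 mg at t=55 h): 140·exp(−0.03648·22) = 62.743 mg/L
Dose 7 (380 mg at t=66 h): 380·exp(−0.03648·11) = 254.392 mg/L
C(77) = 18.982 + 21.154 + 56.474 + 2.009 + 87.007 + 62.743 + 254.392 = 502.761 mg/L

502.761 mg/L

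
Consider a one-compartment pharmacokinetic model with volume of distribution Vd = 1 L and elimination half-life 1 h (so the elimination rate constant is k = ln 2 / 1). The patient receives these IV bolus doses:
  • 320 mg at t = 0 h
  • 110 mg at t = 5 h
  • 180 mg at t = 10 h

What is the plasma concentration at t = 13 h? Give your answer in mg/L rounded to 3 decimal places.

22.969 mg/L

k = ln 2 / 1 = 0.69315 per h
Dose 1 (320 mg at t=0 h): 320·exp(−0.69315·13) = 0.039 mg/L
Dose 2 (110 mg at t=5 h): 110·exp(−0.69315·8) = 0.430 mg/L
Dose 3 (180 mg at t=10 h): 180·exp(−0.69315·3) = 22.500 mg/L
C(13) = 0.039 + 0.430 + 22.500 = 22.969 mg/L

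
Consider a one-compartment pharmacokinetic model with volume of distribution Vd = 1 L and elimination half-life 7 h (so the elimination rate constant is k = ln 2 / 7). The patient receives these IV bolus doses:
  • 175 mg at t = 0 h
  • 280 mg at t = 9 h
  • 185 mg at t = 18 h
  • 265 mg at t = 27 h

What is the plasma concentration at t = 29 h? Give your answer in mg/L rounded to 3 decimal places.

k = ln 2 / 7 = 0.09902 per h
Dose 1 (175 mg at t=0 h): 175·exp(−0.09902·29) = 9.906 mg/L
Dose 2 (280 mg at t=9 h): 280·exp(−0.09902·20) = 38.643 mg/L
Dose 3 (185 mg at t=18 h): 185·exp(−0.09902·11) = 62.248 mg/L
Dose 4 (265 mg at t=27 h): 265·exp(−0.09902·2) = 217.389 mg/L
C(29) = 9.906 + 38.643 + 62.248 + 217.389 = 328.186 mg/L

328.186 mg/L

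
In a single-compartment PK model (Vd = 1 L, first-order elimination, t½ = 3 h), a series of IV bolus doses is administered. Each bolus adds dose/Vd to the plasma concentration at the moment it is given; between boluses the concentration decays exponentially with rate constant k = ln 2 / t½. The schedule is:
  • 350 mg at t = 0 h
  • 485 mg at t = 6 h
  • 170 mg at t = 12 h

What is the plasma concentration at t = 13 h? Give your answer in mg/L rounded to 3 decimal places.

k = ln 2 / 3 = 0.23105 per h
Dose 1 (350 mg at t=0 h): 350·exp(−0.23105·13) = 17.362 mg/L
Dose 2 (485 mg at t=6 h): 485·exp(−0.23105·7) = 96.236 mg/L
Dose 3 (170 mg at t=12 h): 170·exp(−0.23105·1) = 134.929 mg/L
C(13) = 17.362 + 96.236 + 134.929 = 248.527 mg/L

248.527 mg/L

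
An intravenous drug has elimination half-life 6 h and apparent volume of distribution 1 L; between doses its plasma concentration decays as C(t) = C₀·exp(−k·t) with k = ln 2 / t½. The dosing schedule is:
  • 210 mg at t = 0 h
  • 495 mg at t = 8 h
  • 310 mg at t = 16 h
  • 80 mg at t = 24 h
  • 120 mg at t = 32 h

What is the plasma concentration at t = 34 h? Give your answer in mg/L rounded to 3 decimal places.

187.882 mg/L

k = ln 2 / 6 = 0.11552 per h
Dose 1 (210 mg at t=0 h): 210·exp(−0.11552·34) = 4.134 mg/L
Dose 2 (495 mg at t=8 h): 495·exp(−0.11552·26) = 24.555 mg/L
Dose 3 (310 mg at t=16 h): 310·exp(−0.11552·18) = 38.750 mg/L
Dose 4 (80 mg at t=24 h): 80·exp(−0.11552·10) = 25.198 mg/L
Dose 5 (120 mg at t=32 h): 120·exp(−0.11552·2) = 95.244 mg/L
C(34) = 4.134 + 24.555 + 38.750 + 25.198 + 95.244 = 187.882 mg/L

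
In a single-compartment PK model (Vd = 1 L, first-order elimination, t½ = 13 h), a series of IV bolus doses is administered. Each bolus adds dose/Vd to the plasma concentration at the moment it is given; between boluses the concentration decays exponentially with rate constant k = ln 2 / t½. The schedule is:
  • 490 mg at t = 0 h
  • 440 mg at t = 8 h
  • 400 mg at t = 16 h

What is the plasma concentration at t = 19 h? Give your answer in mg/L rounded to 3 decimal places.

763.551 mg/L

k = ln 2 / 13 = 0.05332 per h
Dose 1 (490 mg at t=0 h): 490·exp(−0.05332·19) = 177.922 mg/L
Dose 2 (440 mg at t=8 h): 440·exp(−0.05332·11) = 244.757 mg/L
Dose 3 (400 mg at t=16 h): 400·exp(−0.05332·3) = 340.872 mg/L
C(19) = 177.922 + 244.757 + 340.872 = 763.551 mg/L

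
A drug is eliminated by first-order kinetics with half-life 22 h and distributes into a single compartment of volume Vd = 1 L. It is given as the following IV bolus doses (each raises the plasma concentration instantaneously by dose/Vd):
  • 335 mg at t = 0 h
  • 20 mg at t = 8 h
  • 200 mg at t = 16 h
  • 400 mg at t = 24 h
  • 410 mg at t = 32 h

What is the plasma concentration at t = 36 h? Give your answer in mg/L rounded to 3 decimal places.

k = ln 2 / 22 = 0.03151 per h
Dose 1 (335 mg at t=0 h): 335·exp(−0.03151·36) = 107.758 mg/L
Dose 2 (20 mg at t=8 h): 20·exp(−0.03151·28) = 8.278 mg/L
Dose 3 (200 mg at t=16 h): 200·exp(−0.03151·20) = 106.504 mg/L
Dose 4 (400 mg at t=24 h): 400·exp(−0.03151·12) = 274.070 mg/L
Dose 5 (410 mg at t=32 h): 410·exp(−0.03151·4) = 361.452 mg/L
C(36) = 107.758 + 8.278 + 106.504 + 274.070 + 361.452 = 858.062 mg/L

858.062 mg/L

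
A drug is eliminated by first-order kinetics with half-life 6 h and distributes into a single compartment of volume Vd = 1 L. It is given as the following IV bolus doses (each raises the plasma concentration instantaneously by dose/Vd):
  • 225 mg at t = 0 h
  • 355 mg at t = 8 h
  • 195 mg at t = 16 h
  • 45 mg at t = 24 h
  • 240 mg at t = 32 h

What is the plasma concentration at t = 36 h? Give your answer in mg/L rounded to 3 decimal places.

k = ln 2 / 6 = 0.11552 per h
Dose 1 (225 mg at t=0 h): 225·exp(−0.11552·36) = 3.516 mg/L
Dose 2 (355 mg at t=8 h): 355·exp(−0.11552·28) = 13.977 mg/L
Dose 3 (195 mg at t=16 h): 195·exp(−0.11552·20) = 19.346 mg/L
Dose 4 (45 mg at t=24 h): 45·exp(−0.11552·12) = 11.250 mg/L
Dose 5 (240 mg at t=32 h): 240·exp(−0.11552·4) = 151.191 mg/L
C(36) = 3.516 + 13.977 + 19.346 + 11.250 + 151.191 = 199.280 mg/L

199.280 mg/L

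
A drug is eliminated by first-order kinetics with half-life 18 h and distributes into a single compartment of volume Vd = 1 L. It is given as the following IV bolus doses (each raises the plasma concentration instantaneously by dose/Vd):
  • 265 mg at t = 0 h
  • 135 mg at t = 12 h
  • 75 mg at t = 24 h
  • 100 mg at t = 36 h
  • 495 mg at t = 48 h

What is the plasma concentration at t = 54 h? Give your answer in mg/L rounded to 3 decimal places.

526.418 mg/L

k = ln 2 / 18 = 0.03851 per h
Dose 1 (265 mg at t=0 h): 265·exp(−0.03851·54) = 33.125 mg/L
Dose 2 (135 mg at t=12 h): 135·exp(−0.03851·42) = 26.787 mg/L
Dose 3 (75 mg at t=24 h): 75·exp(−0.03851·30) = 23.624 mg/L
Dose 4 (100 mg at t=36 h): 100·exp(−0.03851·18) = 50.000 mg/L
Dose 5 (495 mg at t=48 h): 495·exp(−0.03851·6) = 392.882 mg/L
C(54) = 33.125 + 26.787 + 23.624 + 50.000 + 392.882 = 526.418 mg/L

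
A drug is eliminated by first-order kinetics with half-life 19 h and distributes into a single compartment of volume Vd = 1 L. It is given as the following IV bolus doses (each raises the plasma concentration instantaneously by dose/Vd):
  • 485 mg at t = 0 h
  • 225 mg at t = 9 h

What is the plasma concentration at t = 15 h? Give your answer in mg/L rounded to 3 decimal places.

k = ln 2 / 19 = 0.03648 per h
Dose 1 (485 mg at t=0 h): 485·exp(−0.03648·15) = 280.599 mg/L
Dose 2 (225 mg at t=9 h): 225·exp(−0.03648·6) = 180.768 mg/L
C(15) = 280.599 + 180.768 = 461.367 mg/L

461.367 mg/L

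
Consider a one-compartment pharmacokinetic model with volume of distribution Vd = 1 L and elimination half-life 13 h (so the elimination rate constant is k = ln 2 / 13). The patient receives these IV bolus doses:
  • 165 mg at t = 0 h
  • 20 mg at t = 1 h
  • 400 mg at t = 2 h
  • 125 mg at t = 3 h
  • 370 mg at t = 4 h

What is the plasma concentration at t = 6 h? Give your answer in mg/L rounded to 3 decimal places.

897.415 mg/L

k = ln 2 / 13 = 0.05332 per h
Dose 1 (165 mg at t=0 h): 165·exp(−0.05332·6) = 119.825 mg/L
Dose 2 (20 mg at t=1 h): 20·exp(−0.05332·5) = 15.320 mg/L
Dose 3 (400 mg at t=2 h): 400·exp(−0.05332·4) = 323.173 mg/L
Dose 4 (125 mg at t=3 h): 125·exp(−0.05332·3) = 106.523 mg/L
Dose 5 (370 mg at t=4 h): 370·exp(−0.05332·2) = 332.575 mg/L
C(6) = 119.825 + 15.320 + 323.173 + 106.523 + 332.575 = 897.415 mg/L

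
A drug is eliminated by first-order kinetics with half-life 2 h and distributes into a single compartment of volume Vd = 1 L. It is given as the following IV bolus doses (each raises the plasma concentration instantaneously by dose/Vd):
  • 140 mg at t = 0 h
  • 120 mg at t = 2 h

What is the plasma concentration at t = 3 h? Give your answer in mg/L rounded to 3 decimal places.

k = ln 2 / 2 = 0.34657 per h
Dose 1 (140 mg at t=0 h): 140·exp(−0.34657·3) = 49.497 mg/L
Dose 2 (120 mg at t=2 h): 120·exp(−0.34657·1) = 84.853 mg/L
C(3) = 49.497 + 84.853 = 134.350 mg/L

134.350 mg/L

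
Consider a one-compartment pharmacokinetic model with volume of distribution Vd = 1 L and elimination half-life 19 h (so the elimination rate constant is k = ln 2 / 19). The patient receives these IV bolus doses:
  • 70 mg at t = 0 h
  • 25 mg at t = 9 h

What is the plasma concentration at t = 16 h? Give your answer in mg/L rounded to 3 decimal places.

k = ln 2 / 19 = 0.03648 per h
Dose 1 (70 mg at t=0 h): 70·exp(−0.03648·16) = 39.048 mg/L
Dose 2 (25 mg at t=9 h): 25·exp(−0.03648·7) = 19.366 mg/L
C(16) = 39.048 + 19.366 = 58.414 mg/L

58.414 mg/L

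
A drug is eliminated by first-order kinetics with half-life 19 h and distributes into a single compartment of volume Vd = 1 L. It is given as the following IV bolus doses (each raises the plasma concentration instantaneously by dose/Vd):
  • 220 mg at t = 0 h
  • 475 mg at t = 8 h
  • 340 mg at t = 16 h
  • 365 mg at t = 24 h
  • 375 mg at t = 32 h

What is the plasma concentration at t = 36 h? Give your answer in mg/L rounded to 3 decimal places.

k = ln 2 / 19 = 0.03648 per h
Dose 1 (220 mg at t=0 h): 220·exp(−0.03648·36) = 59.163 mg/L
Dose 2 (475 mg at t=8 h): 475·exp(−0.03648·28) = 171.029 mg/L
Dose 3 (340 mg at t=16 h): 340·exp(−0.03648·20) = 163.910 mg/L
Dose 4 (365 mg at t=24 h): 365·exp(−0.03648·12) = 235.596 mg/L
Dose 5 (375 mg at t=32 h): 375·exp(−0.03648·4) = 324.083 mg/L
C(36) = 59.163 + 171.029 + 163.910 + 235.596 + 324.083 = 953.782 mg/L

953.782 mg/L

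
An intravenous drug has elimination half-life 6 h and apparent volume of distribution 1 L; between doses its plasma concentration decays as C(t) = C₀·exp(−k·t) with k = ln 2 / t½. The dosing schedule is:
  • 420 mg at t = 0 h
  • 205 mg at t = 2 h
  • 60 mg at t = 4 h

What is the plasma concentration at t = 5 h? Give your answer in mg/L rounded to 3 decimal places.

434.128 mg/L

k = ln 2 / 6 = 0.11552 per h
Dose 1 (420 mg at t=0 h): 420·exp(−0.11552·5) = 235.717 mg/L
Dose 2 (205 mg at t=2 h): 205·exp(−0.11552·3) = 144.957 mg/L
Dose 3 (60 mg at t=4 h): 60·exp(−0.11552·1) = 53.454 mg/L
C(5) = 235.717 + 144.957 + 53.454 = 434.128 mg/L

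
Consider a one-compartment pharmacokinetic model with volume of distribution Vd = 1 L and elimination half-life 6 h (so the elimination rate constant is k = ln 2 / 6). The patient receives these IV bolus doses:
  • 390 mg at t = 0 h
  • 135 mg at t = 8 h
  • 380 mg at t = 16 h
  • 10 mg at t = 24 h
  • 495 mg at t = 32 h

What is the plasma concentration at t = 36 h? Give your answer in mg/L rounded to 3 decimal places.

363.440 mg/L

k = ln 2 / 6 = 0.11552 per h
Dose 1 (390 mg at t=0 h): 390·exp(−0.11552·36) = 6.094 mg/L
Dose 2 (135 mg at t=8 h): 135·exp(−0.11552·28) = 5.315 mg/L
Dose 3 (380 mg at t=16 h): 380·exp(−0.11552·20) = 37.701 mg/L
Dose 4 (10 mg at t=24 h): 10·exp(−0.11552·12) = 2.500 mg/L
Dose 5 (495 mg at t=32 h): 495·exp(−0.11552·4) = 311.830 mg/L
C(36) = 6.094 + 5.315 + 37.701 + 2.500 + 311.830 = 363.440 mg/L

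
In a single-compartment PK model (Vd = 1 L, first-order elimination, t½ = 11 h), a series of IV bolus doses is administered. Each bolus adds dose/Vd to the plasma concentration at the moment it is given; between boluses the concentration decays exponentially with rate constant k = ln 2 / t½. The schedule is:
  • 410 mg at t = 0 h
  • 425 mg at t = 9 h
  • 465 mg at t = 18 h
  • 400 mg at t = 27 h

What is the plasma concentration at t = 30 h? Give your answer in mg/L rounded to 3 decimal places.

k = ln 2 / 11 = 0.06301 per h
Dose 1 (410 mg at t=0 h): 410·exp(−0.06301·30) = 61.915 mg/L
Dose 2 (425 mg at t=9 h): 425·exp(−0.06301·21) = 113.161 mg/L
Dose 3 (465 mg at t=18 h): 465·exp(−0.06301·12) = 218.301 mg/L
Dose 4 (400 mg at t=27 h): 400·exp(−0.06301·3) = 331.101 mg/L
C(30) = 61.915 + 113.161 + 218.301 + 331.101 = 724.478 mg/L

724.478 mg/L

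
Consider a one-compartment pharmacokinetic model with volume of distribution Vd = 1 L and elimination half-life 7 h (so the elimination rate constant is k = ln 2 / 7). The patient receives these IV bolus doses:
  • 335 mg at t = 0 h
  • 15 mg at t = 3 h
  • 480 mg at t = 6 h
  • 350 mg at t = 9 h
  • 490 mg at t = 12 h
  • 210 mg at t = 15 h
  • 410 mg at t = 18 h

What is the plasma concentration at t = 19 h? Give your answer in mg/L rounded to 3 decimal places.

k = ln 2 / 7 = 0.09902 per h
Dose 1 (335 mg at t=0 h): 335·exp(−0.09902·19) = 51.046 mg/L
Dose 2 (15 mg at t=3 h): 15·exp(−0.09902·16) = 3.076 mg/L
Dose 3 (480 mg at t=6 h): 480·exp(−0.09902·13) = 132.491 mg/L
Dose 4 (350 mg at t=9 h): 350·exp(−0.09902·10) = 130.025 mg/L
Dose 5 (490 mg at t=12 h): 490·exp(−0.09902·7) = 245.000 mg/L
Dose 6 (210 mg at t=15 h): 210·exp(−0.09902·4) = 141.320 mg/L
Dose 7 (410 mg at t=18 h): 410·exp(−0.09902·1) = 371.347 mg/L
C(19) = 51.046 + 3.076 + 132.491 + 130.025 + 245.000 + 141.320 + 371.347 = 1074.304 mg/L

1074.304 mg/L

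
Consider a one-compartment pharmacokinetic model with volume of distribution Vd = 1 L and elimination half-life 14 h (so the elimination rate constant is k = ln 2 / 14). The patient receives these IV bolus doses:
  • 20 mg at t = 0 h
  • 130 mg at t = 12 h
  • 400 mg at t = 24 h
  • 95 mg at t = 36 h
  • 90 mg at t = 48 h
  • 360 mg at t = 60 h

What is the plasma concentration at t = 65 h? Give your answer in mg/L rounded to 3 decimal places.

405.211 mg/L

k = ln 2 / 14 = 0.04951 per h
Dose 1 (20 mg at t=0 h): 20·exp(−0.04951·65) = 0.801 mg/L
Dose 2 (130 mg at t=12 h): 130·exp(−0.04951·53) = 9.426 mg/L
Dose 3 (400 mg at t=24 h): 400·exp(−0.04951·41) = 52.538 mg/L
Dose 4 (95 mg at t=36 h): 95·exp(−0.04951·29) = 22.603 mg/L
Dose 5 (90 mg at t=48 h): 90·exp(−0.04951·17) = 38.789 mg/L
Dose 6 (360 mg at t=60 h): 360·exp(−0.04951·5) = 281.055 mg/L
C(65) = 0.801 + 9.426 + 52.538 + 22.603 + 38.789 + 281.055 = 405.211 mg/L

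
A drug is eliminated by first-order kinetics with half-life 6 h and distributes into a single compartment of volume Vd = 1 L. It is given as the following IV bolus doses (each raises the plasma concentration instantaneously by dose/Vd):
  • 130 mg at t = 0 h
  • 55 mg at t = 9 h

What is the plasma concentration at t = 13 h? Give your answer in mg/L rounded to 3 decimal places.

63.602 mg/L

k = ln 2 / 6 = 0.11552 per h
Dose 1 (130 mg at t=0 h): 130·exp(−0.11552·13) = 28.954 mg/L
Dose 2 (55 mg at t=9 h): 55·exp(−0.11552·4) = 34.648 mg/L
C(13) = 28.954 + 34.648 = 63.602 mg/L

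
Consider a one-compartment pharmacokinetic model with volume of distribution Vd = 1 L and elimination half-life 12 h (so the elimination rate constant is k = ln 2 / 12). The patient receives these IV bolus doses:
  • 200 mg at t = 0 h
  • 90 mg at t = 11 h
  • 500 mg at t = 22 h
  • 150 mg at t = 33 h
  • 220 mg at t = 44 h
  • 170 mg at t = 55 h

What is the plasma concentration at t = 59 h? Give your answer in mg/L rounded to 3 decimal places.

332.075 mg/L

k = ln 2 / 12 = 0.05776 per h
Dose 1 (200 mg at t=0 h): 200·exp(−0.05776·59) = 6.622 mg/L
Dose 2 (90 mg at t=11 h): 90·exp(−0.05776·48) = 5.625 mg/L
Dose 3 (500 mg at t=22 h): 500·exp(−0.05776·37) = 58.992 mg/L
Dose 4 (150 mg at t=33 h): 150·exp(−0.05776·26) = 33.409 mg/L
Dose 5 (220 mg at t=44 h): 220·exp(−0.05776·15) = 92.499 mg/L
Dose 6 (170 mg at t=55 h): 170·exp(−0.05776·4) = 134.929 mg/L
C(59) = 6.622 + 5.625 + 58.992 + 33.409 + 92.499 + 134.929 = 332.075 mg/L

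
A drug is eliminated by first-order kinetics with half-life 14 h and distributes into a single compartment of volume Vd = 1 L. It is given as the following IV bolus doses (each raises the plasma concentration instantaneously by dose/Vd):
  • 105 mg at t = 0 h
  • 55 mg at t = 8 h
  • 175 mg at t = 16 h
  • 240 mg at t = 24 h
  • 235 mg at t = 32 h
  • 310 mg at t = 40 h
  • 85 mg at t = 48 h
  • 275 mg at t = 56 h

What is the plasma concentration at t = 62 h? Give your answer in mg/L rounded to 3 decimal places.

467.529 mg/L

k = ln 2 / 14 = 0.04951 per h
Dose 1 (105 mg at t=0 h): 105·exp(−0.04951·62) = 4.876 mg/L
Dose 2 (55 mg at t=8 h): 55·exp(−0.04951·54) = 3.795 mg/L
Dose 3 (175 mg at t=16 h): 175·exp(−0.04951·46) = 17.945 mg/L
Dose 4 (240 mg at t=24 h): 240·exp(−0.04951·38) = 36.570 mg/L
Dose 5 (235 mg at t=32 h): 235·exp(−0.04951·30) = 53.211 mg/L
Dose 6 (310 mg at t=40 h): 310·exp(−0.04951·22) = 104.307 mg/L
Dose 7 (85 mg at t=48 h): 85·exp(−0.04951·14) = 42.500 mg/L
Dose 8 (275 mg at t=56 h): 275·exp(−0.04951·6) = 204.324 mg/L
C(62) = 4.876 + 3.795 + 17.945 + 36.570 + 53.211 + 104.307 + 42.500 + 204.324 = 467.529 mg/L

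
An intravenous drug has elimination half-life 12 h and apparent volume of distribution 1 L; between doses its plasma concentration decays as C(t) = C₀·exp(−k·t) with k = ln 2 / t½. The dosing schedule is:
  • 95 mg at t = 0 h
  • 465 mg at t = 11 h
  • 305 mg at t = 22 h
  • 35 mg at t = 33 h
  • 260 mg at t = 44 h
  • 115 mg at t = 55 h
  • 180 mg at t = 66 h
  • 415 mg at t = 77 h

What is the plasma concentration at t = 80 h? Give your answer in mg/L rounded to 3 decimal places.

k = ln 2 / 12 = 0.05776 per h
Dose 1 (95 mg at t=0 h): 95·exp(−0.05776·80) = 0.935 mg/L
Dose 2 (465 mg at t=11 h): 465·exp(−0.05776·69) = 8.640 mg/L
Dose 3 (305 mg at t=22 h): 305·exp(−0.05776·58) = 10.698 mg/L
Dose 4 (35 mg at t=33 h): 35·exp(−0.05776·47) = 2.318 mg/L
Dose 5 (260 mg at t=44 h): 260·exp(−0.05776·36) = 32.500 mg/L
Dose 6 (115 mg at t=55 h): 115·exp(−0.05776·25) = 27.136 mg/L
Dose 7 (180 mg at t=66 h): 180·exp(−0.05776·14) = 80.181 mg/L
Dose 8 (415 mg at t=77 h): 415·exp(−0.05776·3) = 348.972 mg/L
C(80) = 0.935 + 8.640 + 10.698 + 2.318 + 32.500 + 27.136 + 80.181 + 348.972 = 511.381 mg/L

511.381 mg/L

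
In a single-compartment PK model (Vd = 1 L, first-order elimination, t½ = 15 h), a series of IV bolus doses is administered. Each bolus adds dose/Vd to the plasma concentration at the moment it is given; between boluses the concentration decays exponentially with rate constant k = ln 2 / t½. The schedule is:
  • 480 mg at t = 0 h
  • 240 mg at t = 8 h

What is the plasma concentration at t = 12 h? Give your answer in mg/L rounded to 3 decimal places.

475.185 mg/L

k = ln 2 / 15 = 0.04621 per h
Dose 1 (480 mg at t=0 h): 480·exp(−0.04621·12) = 275.688 mg/L
Dose 2 (240 mg at t=8 h): 240·exp(−0.04621·4) = 199.497 mg/L
C(12) = 275.688 + 199.497 = 475.185 mg/L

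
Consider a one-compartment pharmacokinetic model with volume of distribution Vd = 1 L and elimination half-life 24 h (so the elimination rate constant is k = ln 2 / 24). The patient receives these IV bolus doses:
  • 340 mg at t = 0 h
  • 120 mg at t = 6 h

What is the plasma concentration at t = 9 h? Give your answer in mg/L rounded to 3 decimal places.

k = ln 2 / 24 = 0.02888 per h
Dose 1 (340 mg at t=0 h): 340·exp(−0.02888·9) = 262.176 mg/L
Dose 2 (120 mg at t=6 h): 120·exp(−0.02888·3) = 110.040 mg/L
C(9) = 262.176 + 110.040 = 372.216 mg/L

372.216 mg/L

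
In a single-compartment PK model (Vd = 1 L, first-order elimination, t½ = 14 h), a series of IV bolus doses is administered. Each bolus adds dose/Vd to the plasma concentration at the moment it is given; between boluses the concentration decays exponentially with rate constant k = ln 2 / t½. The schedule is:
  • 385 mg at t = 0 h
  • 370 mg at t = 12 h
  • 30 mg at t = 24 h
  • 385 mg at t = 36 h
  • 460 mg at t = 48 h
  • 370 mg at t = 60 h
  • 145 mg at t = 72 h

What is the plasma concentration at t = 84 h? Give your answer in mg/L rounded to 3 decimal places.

323.977 mg/L

k = ln 2 / 14 = 0.04951 per h
Dose 1 (385 mg at t=0 h): 385·exp(−0.04951·84) = 6.016 mg/L
Dose 2 (370 mg at t=12 h): 370·exp(−0.04951·72) = 10.472 mg/L
Dose 3 (30 mg at t=24 h): 30·exp(−0.04951·60) = 1.538 mg/L
Dose 4 (385 mg at t=36 h): 385·exp(−0.04951·48) = 35.757 mg/L
Dose 5 (460 mg at t=48 h): 460·exp(−0.04951·36) = 77.389 mg/L
Dose 6 (370 mg at t=60 h): 370·exp(−0.04951·24) = 112.759 mg/L
Dose 7 (145 mg at t=72 h): 145·exp(−0.04951·12) = 80.046 mg/L
C(84) = 6.016 + 10.472 + 1.538 + 35.757 + 77.389 + 112.759 + 80.046 = 323.977 mg/L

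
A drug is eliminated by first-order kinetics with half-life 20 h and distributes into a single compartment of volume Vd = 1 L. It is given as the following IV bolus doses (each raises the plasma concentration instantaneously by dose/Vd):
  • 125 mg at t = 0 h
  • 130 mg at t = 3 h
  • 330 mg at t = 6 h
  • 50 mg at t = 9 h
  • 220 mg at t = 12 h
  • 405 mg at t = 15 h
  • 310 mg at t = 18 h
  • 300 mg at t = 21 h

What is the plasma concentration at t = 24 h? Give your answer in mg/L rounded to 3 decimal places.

k = ln 2 / 20 = 0.03466 per h
Dose 1 (125 mg at t=0 h): 125·exp(−0.03466·24) = 54.409 mg/L
Dose 2 (130 mg at t=3 h): 130·exp(−0.03466·21) = 62.786 mg/L
Dose 3 (330 mg at t=6 h): 330·exp(−0.03466·18) = 176.843 mg/L
Dose 4 (50 mg at t=9 h): 50·exp(−0.03466·15) = 29.730 mg/L
Dose 5 (220 mg at t=12 h): 220·exp(−0.03466·12) = 145.146 mg/L
Dose 6 (405 mg at t=15 h): 405·exp(−0.03466·9) = 296.477 mg/L
Dose 7 (310 mg at t=18 h): 310·exp(−0.03466·6) = 251.798 mg/L
Dose 8 (300 mg at t=21 h): 300·exp(−0.03466·3) = 270.375 mg/L
C(24) = 54.409 + 62.786 + 176.843 + 29.730 + 145.146 + 296.477 + 251.798 + 270.375 = 1287.565 mg/L

1287.565 mg/L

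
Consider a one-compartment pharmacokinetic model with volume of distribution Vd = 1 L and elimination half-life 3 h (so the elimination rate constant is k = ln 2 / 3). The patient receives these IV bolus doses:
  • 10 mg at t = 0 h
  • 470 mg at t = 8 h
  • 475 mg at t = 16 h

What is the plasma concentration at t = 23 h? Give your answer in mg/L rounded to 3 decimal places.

108.989 mg/L

k = ln 2 / 3 = 0.23105 per h
Dose 1 (10 mg at t=0 h): 10·exp(−0.23105·23) = 0.049 mg/L
Dose 2 (470 mg at t=8 h): 470·exp(−0.23105·15) = 14.688 mg/L
Dose 3 (475 mg at t=16 h): 475·exp(−0.23105·7) = 94.252 mg/L
C(23) = 0.049 + 14.688 + 94.252 = 108.989 mg/L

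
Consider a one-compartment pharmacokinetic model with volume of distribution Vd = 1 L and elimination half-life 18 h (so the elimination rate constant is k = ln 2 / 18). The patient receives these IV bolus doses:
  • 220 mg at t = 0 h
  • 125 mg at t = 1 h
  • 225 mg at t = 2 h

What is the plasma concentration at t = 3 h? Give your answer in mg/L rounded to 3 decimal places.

528.232 mg/L

k = ln 2 / 18 = 0.03851 per h
Dose 1 (220 mg at t=0 h): 220·exp(−0.03851·3) = 195.998 mg/L
Dose 2 (125 mg at t=1 h): 125·exp(−0.03851·2) = 115.734 mg/L
Dose 3 (225 mg at t=2 h): 225·exp(−0.03851·1) = 216.500 mg/L
C(3) = 195.998 + 115.734 + 216.500 = 528.232 mg/L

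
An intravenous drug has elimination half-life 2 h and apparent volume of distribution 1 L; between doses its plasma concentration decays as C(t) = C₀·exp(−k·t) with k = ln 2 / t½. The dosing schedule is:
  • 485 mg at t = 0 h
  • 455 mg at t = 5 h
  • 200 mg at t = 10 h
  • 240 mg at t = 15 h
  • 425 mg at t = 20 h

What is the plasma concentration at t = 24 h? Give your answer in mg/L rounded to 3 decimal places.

k = ln 2 / 2 = 0.34657 per h
Dose 1 (485 mg at t=0 h): 485·exp(−0.34657·24) = 0.118 mg/L
Dose 2 (455 mg at t=5 h): 455·exp(−0.34657·19) = 0.628 mg/L
Dose 3 (200 mg at t=10 h): 200·exp(−0.34657·14) = 1.563 mg/L
Dose 4 (240 mg at t=15 h): 240·exp(−0.34657·9) = 10.607 mg/L
Dose 5 (425 mg at t=20 h): 425·exp(−0.34657·4) = 106.250 mg/L
C(24) = 0.118 + 0.628 + 1.563 + 10.607 + 106.250 = 119.166 mg/L

119.166 mg/L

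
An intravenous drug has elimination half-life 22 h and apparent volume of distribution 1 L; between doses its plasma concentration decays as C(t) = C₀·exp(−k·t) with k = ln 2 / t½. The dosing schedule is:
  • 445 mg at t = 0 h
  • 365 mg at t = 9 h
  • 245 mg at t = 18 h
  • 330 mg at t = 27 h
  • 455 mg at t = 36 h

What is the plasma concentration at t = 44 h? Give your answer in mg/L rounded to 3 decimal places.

887.191 mg/L

k = ln 2 / 22 = 0.03151 per h
Dose 1 (445 mg at t=0 h): 445·exp(−0.03151·44) = 111.250 mg/L
Dose 2 (365 mg at t=9 h): 365·exp(−0.03151·35) = 121.166 mg/L
Dose 3 (245 mg at t=18 h): 245·exp(−0.03151·26) = 107.995 mg/L
Dose 4 (330 mg at t=27 h): 330·exp(−0.03151·17) = 193.152 mg/L
Dose 5 (455 mg at t=36 h): 455·exp(−0.03151·8) = 353.627 mg/L
C(44) = 111.250 + 121.166 + 107.995 + 193.152 + 353.627 = 887.191 mg/L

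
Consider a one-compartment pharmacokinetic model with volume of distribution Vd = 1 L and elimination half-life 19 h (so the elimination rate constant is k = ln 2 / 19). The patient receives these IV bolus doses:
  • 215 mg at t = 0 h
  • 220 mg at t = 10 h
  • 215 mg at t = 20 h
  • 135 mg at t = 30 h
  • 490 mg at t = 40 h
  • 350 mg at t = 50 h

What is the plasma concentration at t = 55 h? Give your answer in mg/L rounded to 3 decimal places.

760.844 mg/L

k = ln 2 / 19 = 0.03648 per h
Dose 1 (215 mg at t=0 h): 215·exp(−0.03648·55) = 28.909 mg/L
Dose 2 (220 mg at t=10 h): 220·exp(−0.03648·45) = 42.605 mg/L
Dose 3 (215 mg at t=20 h): 215·exp(−0.03648·35) = 59.967 mg/L
Dose 4 (135 mg at t=30 h): 135·exp(−0.03648·25) = 54.230 mg/L
Dose 5 (490 mg at t=40 h): 490·exp(−0.03648·15) = 283.492 mg/L
Dose 6 (350 mg at t=50 h): 350·exp(−0.03648·5) = 291.642 mg/L
C(55) = 28.909 + 42.605 + 59.967 + 54.230 + 283.492 + 291.642 = 760.844 mg/L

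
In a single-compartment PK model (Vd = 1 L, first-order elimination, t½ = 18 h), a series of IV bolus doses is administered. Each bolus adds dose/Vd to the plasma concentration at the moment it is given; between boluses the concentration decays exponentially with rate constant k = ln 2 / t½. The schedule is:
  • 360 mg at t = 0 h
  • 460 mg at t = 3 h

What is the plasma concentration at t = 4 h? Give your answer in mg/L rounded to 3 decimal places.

k = ln 2 / 18 = 0.03851 per h
Dose 1 (360 mg at t=0 h): 360·exp(−0.03851·4) = 308.608 mg/L
Dose 2 (460 mg at t=3 h): 460·exp(−0.03851·1) = 442.623 mg/L
C(4) = 308.608 + 442.623 = 751.231 mg/L

751.231 mg/L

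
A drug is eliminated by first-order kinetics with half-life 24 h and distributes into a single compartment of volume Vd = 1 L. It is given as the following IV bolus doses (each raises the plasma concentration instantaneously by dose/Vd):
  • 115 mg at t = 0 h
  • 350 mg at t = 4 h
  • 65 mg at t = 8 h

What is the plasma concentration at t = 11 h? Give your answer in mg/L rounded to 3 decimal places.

k = ln 2 / 24 = 0.02888 per h
Dose 1 (115 mg at t=0 h): 115·exp(−0.02888·11) = 83.700 mg/L
Dose 2 (350 mg at t=4 h): 350·exp(−0.02888·7) = 285.935 mg/L
Dose 3 (65 mg at t=8 h): 65·exp(−0.02888·3) = 59.605 mg/L
C(11) = 83.700 + 285.935 + 59.605 = 429.241 mg/L

429.241 mg/L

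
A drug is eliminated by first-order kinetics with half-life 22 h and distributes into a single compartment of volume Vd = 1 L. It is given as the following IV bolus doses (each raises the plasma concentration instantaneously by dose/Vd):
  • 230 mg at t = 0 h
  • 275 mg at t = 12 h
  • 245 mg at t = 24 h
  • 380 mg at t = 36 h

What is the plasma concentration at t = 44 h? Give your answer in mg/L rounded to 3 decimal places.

k = ln 2 / 22 = 0.03151 per h
Dose 1 (230 mg at t=0 h): 230·exp(−0.03151·44) = 57.500 mg/L
Dose 2 (275 mg at t=12 h): 275·exp(−0.03151·32) = 100.339 mg/L
Dose 3 (245 mg at t=24 h): 245·exp(−0.03151·20) = 130.468 mg/L
Dose 4 (380 mg at t=36 h): 380·exp(−0.03151·8) = 295.337 mg/L
C(44) = 57.500 + 100.339 + 130.468 + 295.337 = 583.644 mg/L

583.644 mg/L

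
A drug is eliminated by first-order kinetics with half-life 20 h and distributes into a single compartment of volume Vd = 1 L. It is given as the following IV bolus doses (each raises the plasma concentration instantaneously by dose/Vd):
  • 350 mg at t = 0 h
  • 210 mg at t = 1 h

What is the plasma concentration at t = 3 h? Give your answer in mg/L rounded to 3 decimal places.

511.375 mg/L

k = ln 2 / 20 = 0.03466 per h
Dose 1 (350 mg at t=0 h): 350·exp(−0.03466·3) = 315.438 mg/L
Dose 2 (210 mg at t=1 h): 210·exp(−0.03466·2) = 195.937 mg/L
C(3) = 315.438 + 195.937 = 511.375 mg/L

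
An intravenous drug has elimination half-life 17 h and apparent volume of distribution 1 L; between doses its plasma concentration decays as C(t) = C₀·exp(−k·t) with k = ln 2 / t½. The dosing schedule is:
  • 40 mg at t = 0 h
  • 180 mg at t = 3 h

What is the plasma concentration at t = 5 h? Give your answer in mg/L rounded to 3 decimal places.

198.527 mg/L

k = ln 2 / 17 = 0.04077 per h
Dose 1 (40 mg at t=0 h): 40·exp(−0.04077·5) = 32.623 mg/L
Dose 2 (180 mg at t=3 h): 180·exp(−0.04077·2) = 165.904 mg/L
C(5) = 32.623 + 165.904 = 198.527 mg/L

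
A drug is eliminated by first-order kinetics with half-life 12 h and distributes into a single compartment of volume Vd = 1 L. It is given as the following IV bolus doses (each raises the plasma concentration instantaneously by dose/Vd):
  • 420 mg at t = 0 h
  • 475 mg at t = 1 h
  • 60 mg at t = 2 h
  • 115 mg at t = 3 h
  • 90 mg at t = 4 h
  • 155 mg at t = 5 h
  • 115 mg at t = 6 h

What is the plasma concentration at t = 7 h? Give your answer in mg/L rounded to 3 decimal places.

1074.732 mg/L

k = ln 2 / 12 = 0.05776 per h
Dose 1 (420 mg at t=0 h): 420·exp(−0.05776·7) = 280.316 mg/L
Dose 2 (475 mg at t=1 h): 475·exp(−0.05776·6) = 335.876 mg/L
Dose 3 (60 mg at t=2 h): 60·exp(−0.05776·5) = 44.949 mg/L
Dose 4 (115 mg at t=3 h): 115·exp(−0.05776·4) = 91.276 mg/L
Dose 5 (90 mg at t=4 h): 90·exp(−0.05776·3) = 75.681 mg/L
Dose 6 (155 mg at t=5 h): 155·exp(−0.05776·2) = 138.089 mg/L
Dose 7 (115 mg at t=6 h): 115·exp(−0.05776·1) = 108.546 mg/L
C(7) = 280.316 + 335.876 + 44.949 + 91.276 + 75.681 + 138.089 + 108.546 = 1074.732 mg/L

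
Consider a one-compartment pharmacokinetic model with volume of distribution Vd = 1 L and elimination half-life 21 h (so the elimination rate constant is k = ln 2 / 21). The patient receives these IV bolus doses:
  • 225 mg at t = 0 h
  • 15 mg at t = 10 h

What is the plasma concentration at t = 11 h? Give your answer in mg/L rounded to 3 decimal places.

k = ln 2 / 21 = 0.03301 per h
Dose 1 (225 mg at t=0 h): 225·exp(−0.03301·11) = 156.495 mg/L
Dose 2 (15 mg at t=10 h): 15·exp(−0.03301·1) = 14.513 mg/L
C(11) = 156.495 + 14.513 = 171.008 mg/L

171.008 mg/L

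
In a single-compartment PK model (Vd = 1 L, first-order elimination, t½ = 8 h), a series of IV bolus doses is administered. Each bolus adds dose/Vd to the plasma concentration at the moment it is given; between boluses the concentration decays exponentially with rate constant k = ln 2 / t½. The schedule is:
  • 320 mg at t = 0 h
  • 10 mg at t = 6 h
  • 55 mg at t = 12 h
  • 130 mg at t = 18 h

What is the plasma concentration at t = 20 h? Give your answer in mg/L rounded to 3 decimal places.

196.358 mg/L

k = ln 2 / 8 = 0.08664 per h
Dose 1 (320 mg at t=0 h): 320·exp(−0.08664·20) = 56.569 mg/L
Dose 2 (10 mg at t=6 h): 10·exp(−0.08664·14) = 2.973 mg/L
Dose 3 (55 mg at t=12 h): 55·exp(−0.08664·8) = 27.500 mg/L
Dose 4 (130 mg at t=18 h): 130·exp(−0.08664·2) = 109.317 mg/L
C(20) = 56.569 + 2.973 + 27.500 + 109.317 = 196.358 mg/L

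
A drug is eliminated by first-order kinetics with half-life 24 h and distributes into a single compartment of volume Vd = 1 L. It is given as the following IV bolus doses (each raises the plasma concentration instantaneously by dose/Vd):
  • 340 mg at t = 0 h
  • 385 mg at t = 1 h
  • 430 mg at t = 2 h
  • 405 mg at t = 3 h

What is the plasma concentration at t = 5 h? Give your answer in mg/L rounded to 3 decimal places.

1413.859 mg/L

k = ln 2 / 24 = 0.02888 per h
Dose 1 (340 mg at t=0 h): 340·exp(−0.02888·5) = 294.282 mg/L
Dose 2 (385 mg at t=1 h): 385·exp(−0.02888·4) = 342.996 mg/L
Dose 3 (430 mg at t=2 h): 430·exp(−0.02888·3) = 394.312 mg/L
Dose 4 (405 mg at t=3 h): 405·exp(−0.02888·2) = 382.269 mg/L
C(5) = 294.282 + 342.996 + 394.312 + 382.269 = 1413.859 mg/L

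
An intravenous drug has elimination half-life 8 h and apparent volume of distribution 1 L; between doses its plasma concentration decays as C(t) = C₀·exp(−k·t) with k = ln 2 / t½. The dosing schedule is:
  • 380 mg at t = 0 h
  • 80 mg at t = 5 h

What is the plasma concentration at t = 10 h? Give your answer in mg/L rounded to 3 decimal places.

211.644 mg/L

k = ln 2 / 8 = 0.08664 per h
Dose 1 (380 mg at t=0 h): 380·exp(−0.08664·10) = 159.770 mg/L
Dose 2 (80 mg at t=5 h): 80·exp(−0.08664·5) = 51.874 mg/L
C(10) = 159.770 + 51.874 = 211.644 mg/L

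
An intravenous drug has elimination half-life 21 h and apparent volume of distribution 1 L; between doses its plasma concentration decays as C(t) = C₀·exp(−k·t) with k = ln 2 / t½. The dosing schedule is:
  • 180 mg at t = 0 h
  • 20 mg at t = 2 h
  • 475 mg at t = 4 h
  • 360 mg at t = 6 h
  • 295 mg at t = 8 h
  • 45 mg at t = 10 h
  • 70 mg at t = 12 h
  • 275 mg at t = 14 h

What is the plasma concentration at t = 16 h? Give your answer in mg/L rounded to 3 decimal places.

1279.423 mg/L

k = ln 2 / 21 = 0.03301 per h
Dose 1 (180 mg at t=0 h): 180·exp(−0.03301·16) = 106.149 mg/L
Dose 2 (20 mg at t=2 h): 20·exp(−0.03301·14) = 12.599 mg/L
Dose 3 (475 mg at t=4 h): 475·exp(−0.03301·12) = 319.651 mg/L
Dose 4 (360 mg at t=6 h): 360·exp(−0.03301·10) = 258.794 mg/L
Dose 5 (295 mg at t=8 h): 295·exp(−0.03301·8) = 226.539 mg/L
Dose 6 (45 mg at t=10 h): 45·exp(−0.03301·6) = 36.915 mg/L
Dose 7 (70 mg at t=12 h): 70·exp(−0.03301·4) = 61.342 mg/L
Dose 8 (275 mg at t=14 h): 275·exp(−0.03301·2) = 257.432 mg/L
C(16) = 106.149 + 12.599 + 319.651 + 258.794 + 226.539 + 36.915 + 61.342 + 257.432 = 1279.423 mg/L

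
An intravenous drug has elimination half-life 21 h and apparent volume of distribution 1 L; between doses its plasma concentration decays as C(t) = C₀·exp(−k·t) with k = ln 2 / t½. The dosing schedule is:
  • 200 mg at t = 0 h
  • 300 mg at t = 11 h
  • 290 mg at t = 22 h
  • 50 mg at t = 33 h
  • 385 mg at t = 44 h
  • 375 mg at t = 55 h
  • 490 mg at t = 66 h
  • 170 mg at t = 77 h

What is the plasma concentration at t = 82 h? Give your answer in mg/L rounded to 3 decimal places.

k = ln 2 / 21 = 0.03301 per h
Dose 1 (200 mg at t=0 h): 200·exp(−0.03301·82) = 13.353 mg/L
Dose 2 (300 mg at t=11 h): 300·exp(−0.03301·71) = 28.797 mg/L
Dose 3 (290 mg at t=22 h): 290·exp(−0.03301·60) = 40.023 mg/L
Dose 4 (50 mg at t=33 h): 50·exp(−0.03301·49) = 9.921 mg/L
Dose 5 (385 mg at t=44 h): 385·exp(−0.03301·38) = 109.835 mg/L
Dose 6 (375 mg at t=55 h): 375·exp(−0.03301·27) = 153.813 mg/L
Dose 7 (490 mg at t=66 h): 490·exp(−0.03301·16) = 288.961 mg/L
Dose 8 (170 mg at t=77 h): 170·exp(−0.03301·5) = 144.137 mg/L
C(82) = 13.353 + 28.797 + 40.023 + 9.921 + 109.835 + 153.813 + 288.961 + 144.137 = 788.841 mg/L

788.841 mg/L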